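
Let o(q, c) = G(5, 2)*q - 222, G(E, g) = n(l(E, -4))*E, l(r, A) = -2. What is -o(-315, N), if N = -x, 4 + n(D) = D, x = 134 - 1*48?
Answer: -9228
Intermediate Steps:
x = 86 (x = 134 - 48 = 86)
n(D) = -4 + D
N = -86 (N = -1*86 = -86)
G(E, g) = -6*E (G(E, g) = (-4 - 2)*E = -6*E)
o(q, c) = -222 - 30*q (o(q, c) = (-6*5)*q - 222 = -30*q - 222 = -222 - 30*q)
-o(-315, N) = -(-222 - 30*(-315)) = -(-222 + 9450) = -1*9228 = -9228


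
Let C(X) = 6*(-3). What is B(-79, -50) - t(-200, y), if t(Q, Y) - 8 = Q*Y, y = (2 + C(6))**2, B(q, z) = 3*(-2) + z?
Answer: 51136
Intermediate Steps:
C(X) = -18
B(q, z) = -6 + z
y = 256 (y = (2 - 18)**2 = (-16)**2 = 256)
t(Q, Y) = 8 + Q*Y
B(-79, -50) - t(-200, y) = (-6 - 50) - (8 - 200*256) = -56 - (8 - 51200) = -56 - 1*(-51192) = -56 + 51192 = 51136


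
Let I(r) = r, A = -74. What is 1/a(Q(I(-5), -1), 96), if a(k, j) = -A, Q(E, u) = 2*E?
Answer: 1/74 ≈ 0.013514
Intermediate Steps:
a(k, j) = 74 (a(k, j) = -1*(-74) = 74)
1/a(Q(I(-5), -1), 96) = 1/74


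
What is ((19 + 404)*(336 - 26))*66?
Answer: 8654580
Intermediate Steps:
((19 + 404)*(336 - 26))*66 = (423*310)*66 = 131130*66 = 8654580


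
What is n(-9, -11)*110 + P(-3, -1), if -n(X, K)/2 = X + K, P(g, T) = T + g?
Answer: 4396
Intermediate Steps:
n(X, K) = -2*K - 2*X (n(X, K) = -2*(X + K) = -2*(K + X) = -2*K - 2*X)
n(-9, -11)*110 + P(-3, -1) = (-2*(-11) - 2*(-9))*110 + (-1 - 3) = (22 + 18)*110 - 4 = 40*110 - 4 = 4400 - 4 = 4396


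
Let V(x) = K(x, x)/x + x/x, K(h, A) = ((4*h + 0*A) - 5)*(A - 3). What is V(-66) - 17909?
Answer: -400163/22 ≈ -18189.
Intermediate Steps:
K(h, A) = (-5 + 4*h)*(-3 + A) (K(h, A) = ((4*h + 0) - 5)*(-3 + A) = (4*h - 5)*(-3 + A) = (-5 + 4*h)*(-3 + A))
V(x) = 1 + (15 - 17*x + 4*x²)/x (V(x) = (15 - 12*x - 5*x + 4*x*x)/x + x/x = (15 - 12*x - 5*x + 4*x²)/x + 1 = (15 - 17*x + 4*x²)/x + 1 = 1 + (15 - 17*x + 4*x²)/x)
V(-66) - 17909 = (-16 + 4*(-66) + 15/(-66)) - 17909 = (-16 - 264 + 15*(-1/66)) - 17909 = (-16 - 264 - 5/22) - 17909 = -6165/22 - 17909 = -400163/22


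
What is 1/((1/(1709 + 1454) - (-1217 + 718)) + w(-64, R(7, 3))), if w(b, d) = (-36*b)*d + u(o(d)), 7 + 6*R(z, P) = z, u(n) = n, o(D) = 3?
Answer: 3163/1587827 ≈ 0.0019920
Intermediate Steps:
R(z, P) = -7/6 + z/6
w(b, d) = 3 - 36*b*d (w(b, d) = (-36*b)*d + 3 = -36*b*d + 3 = 3 - 36*b*d)
1/((1/(1709 + 1454) - (-1217 + 718)) + w(-64, R(7, 3))) = 1/((1/(1709 + 1454) - (-1217 + 718)) + (3 - 36*(-64)*(-7/6 + (⅙)*7))) = 1/((1/3163 - 1*(-499)) + (3 - 36*(-64)*(-7/6 + 7/6))) = 1/((1/3163 + 499) + (3 - 36*(-64)*0)) = 1/(1578338/3163 + (3 + 0)) = 1/(1578338/3163 + 3) = 1/(1587827/3163) = 3163/1587827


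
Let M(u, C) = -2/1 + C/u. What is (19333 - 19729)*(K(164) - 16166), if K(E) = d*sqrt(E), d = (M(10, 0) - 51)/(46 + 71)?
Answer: 6401736 + 4664*sqrt(41)/13 ≈ 6.4040e+6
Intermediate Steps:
M(u, C) = -2 + C/u (M(u, C) = -2*1 + C/u = -2 + C/u)
d = -53/117 (d = ((-2 + 0/10) - 51)/(46 + 71) = ((-2 + 0*(1/10)) - 51)/117 = ((-2 + 0) - 51)*(1/117) = (-2 - 51)*(1/117) = -53*1/117 = -53/117 ≈ -0.45299)
K(E) = -53*sqrt(E)/117
(19333 - 19729)*(K(164) - 16166) = (19333 - 19729)*(-106*sqrt(41)/117 - 16166) = -396*(-106*sqrt(41)/117 - 16166) = -396*(-16166 - 106*sqrt(41)/117) = 6401736 + 4664*sqrt(41)/13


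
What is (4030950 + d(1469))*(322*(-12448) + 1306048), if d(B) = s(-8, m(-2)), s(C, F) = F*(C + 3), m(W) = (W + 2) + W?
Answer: -10892492359680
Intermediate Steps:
m(W) = 2 + 2*W (m(W) = (2 + W) + W = 2 + 2*W)
s(C, F) = F*(3 + C)
d(B) = 10 (d(B) = (2 + 2*(-2))*(3 - 8) = (2 - 4)*(-5) = -2*(-5) = 10)
(4030950 + d(1469))*(322*(-12448) + 1306048) = (4030950 + 10)*(322*(-12448) + 1306048) = 4030960*(-4008256 + 1306048) = 4030960*(-2702208) = -10892492359680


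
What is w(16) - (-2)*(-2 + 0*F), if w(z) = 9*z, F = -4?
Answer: 140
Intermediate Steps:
w(16) - (-2)*(-2 + 0*F) = 9*16 - (-2)*(-2 + 0*(-4)) = 144 - (-2)*(-2 + 0) = 144 - (-2)*(-2) = 144 - 1*4 = 144 - 4 = 140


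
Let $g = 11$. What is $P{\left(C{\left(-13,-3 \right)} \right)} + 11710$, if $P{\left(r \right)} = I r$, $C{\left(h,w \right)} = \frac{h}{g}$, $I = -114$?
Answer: $\frac{130292}{11} \approx 11845.0$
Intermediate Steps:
$C{\left(h,w \right)} = \frac{h}{11}$
$P{\left(r \right)} = - 114 r$
$P{\left(C{\left(-13,-3 \right)} \right)} + 11710 = - 114 \cdot \frac{1}{11} \left(-13\right) + 11710 = \left(-114\right) \left(- \frac{13}{11}\right) + 11710 = \frac{1482}{11} + 11710 = \frac{130292}{11}$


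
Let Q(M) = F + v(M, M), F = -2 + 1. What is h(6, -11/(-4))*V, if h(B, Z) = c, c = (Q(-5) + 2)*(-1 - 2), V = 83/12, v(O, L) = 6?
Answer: -581/4 ≈ -145.25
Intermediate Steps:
F = -1
V = 83/12 (V = 83*(1/12) = 83/12 ≈ 6.9167)
Q(M) = 5 (Q(M) = -1 + 6 = 5)
c = -21 (c = (5 + 2)*(-1 - 2) = 7*(-3) = -21)
h(B, Z) = -21
h(6, -11/(-4))*V = -21*83/12 = -581/4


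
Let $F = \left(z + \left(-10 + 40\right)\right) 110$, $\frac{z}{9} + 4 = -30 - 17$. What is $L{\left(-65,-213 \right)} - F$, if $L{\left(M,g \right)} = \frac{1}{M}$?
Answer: $\frac{3067349}{65} \approx 47190.0$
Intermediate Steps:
$z = -459$ ($z = -36 + 9 \left(-30 - 17\right) = -36 + 9 \left(-47\right) = -36 - 423 = -459$)
$F = -47190$ ($F = \left(-459 + \left(-10 + 40\right)\right) 110 = \left(-459 + 30\right) 110 = \left(-429\right) 110 = -47190$)
$L{\left(-65,-213 \right)} - F = \frac{1}{-65} - -47190 = - \frac{1}{65} + 47190 = \frac{3067349}{65}$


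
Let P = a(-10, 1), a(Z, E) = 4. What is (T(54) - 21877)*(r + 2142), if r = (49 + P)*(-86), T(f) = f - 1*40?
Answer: 52821008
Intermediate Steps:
P = 4
T(f) = -40 + f (T(f) = f - 40 = -40 + f)
r = -4558 (r = (49 + 4)*(-86) = 53*(-86) = -4558)
(T(54) - 21877)*(r + 2142) = ((-40 + 54) - 21877)*(-4558 + 2142) = (14 - 21877)*(-2416) = -21863*(-2416) = 52821008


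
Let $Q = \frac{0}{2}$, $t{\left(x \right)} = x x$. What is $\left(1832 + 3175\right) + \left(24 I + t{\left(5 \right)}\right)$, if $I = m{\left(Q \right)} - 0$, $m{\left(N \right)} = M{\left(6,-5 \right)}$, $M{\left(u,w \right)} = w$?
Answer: $4912$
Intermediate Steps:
$t{\left(x \right)} = x^{2}$
$Q = 0$ ($Q = 0 \cdot \frac{1}{2} = 0$)
$m{\left(N \right)} = -5$
$I = -5$ ($I = -5 - 0 = -5 + 0 = -5$)
$\left(1832 + 3175\right) + \left(24 I + t{\left(5 \right)}\right) = \left(1832 + 3175\right) + \left(24 \left(-5\right) + 5^{2}\right) = 5007 + \left(-120 + 25\right) = 5007 - 95 = 4912$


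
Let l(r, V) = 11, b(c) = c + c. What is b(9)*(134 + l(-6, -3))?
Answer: 2610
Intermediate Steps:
b(c) = 2*c
b(9)*(134 + l(-6, -3)) = (2*9)*(134 + 11) = 18*145 = 2610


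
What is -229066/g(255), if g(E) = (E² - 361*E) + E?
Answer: 229066/26775 ≈ 8.5552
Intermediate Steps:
g(E) = E² - 360*E
-229066/g(255) = -229066*1/(255*(-360 + 255)) = -229066/(255*(-105)) = -229066/(-26775) = -229066*(-1/26775) = 229066/26775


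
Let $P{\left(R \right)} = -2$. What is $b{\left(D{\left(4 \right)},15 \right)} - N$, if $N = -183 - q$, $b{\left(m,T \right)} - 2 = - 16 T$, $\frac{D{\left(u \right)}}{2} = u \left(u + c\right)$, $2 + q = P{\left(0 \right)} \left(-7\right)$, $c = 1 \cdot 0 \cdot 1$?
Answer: $-43$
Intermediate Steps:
$c = 0$ ($c = 0 \cdot 1 = 0$)
$q = 12$ ($q = -2 - -14 = -2 + 14 = 12$)
$D{\left(u \right)} = 2 u^{2}$ ($D{\left(u \right)} = 2 u \left(u + 0\right) = 2 u u = 2 u^{2}$)
$b{\left(m,T \right)} = 2 - 16 T$
$N = -195$ ($N = -183 - 12 = -195$)
$b{\left(D{\left(4 \right)},15 \right)} - N = \left(2 - 240\right) - -195 = \left(2 - 240\right) + 195 = -238 + 195 = -43$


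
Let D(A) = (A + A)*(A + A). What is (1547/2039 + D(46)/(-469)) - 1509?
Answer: -1459575672/956291 ≈ -1526.3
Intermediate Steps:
D(A) = 4*A² (D(A) = (2*A)*(2*A) = 4*A²)
(1547/2039 + D(46)/(-469)) - 1509 = (1547/2039 + (4*46²)/(-469)) - 1509 = (1547*(1/2039) + (4*2116)*(-1/469)) - 1509 = (1547/2039 + 8464*(-1/469)) - 1509 = (1547/2039 - 8464/469) - 1509 = -16532553/956291 - 1509 = -1459575672/956291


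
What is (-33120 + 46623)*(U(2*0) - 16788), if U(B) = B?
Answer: -226688364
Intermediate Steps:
(-33120 + 46623)*(U(2*0) - 16788) = (-33120 + 46623)*(2*0 - 16788) = 13503*(0 - 16788) = 13503*(-16788) = -226688364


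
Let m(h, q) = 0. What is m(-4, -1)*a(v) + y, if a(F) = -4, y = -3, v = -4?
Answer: -3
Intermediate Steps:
m(-4, -1)*a(v) + y = 0*(-4) - 3 = 0 - 3 = -3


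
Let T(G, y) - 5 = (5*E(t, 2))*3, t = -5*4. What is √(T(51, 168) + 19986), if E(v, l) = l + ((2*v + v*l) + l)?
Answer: √18851 ≈ 137.30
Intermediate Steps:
t = -20
E(v, l) = 2*l + 2*v + l*v (E(v, l) = l + ((2*v + l*v) + l) = l + (l + 2*v + l*v) = 2*l + 2*v + l*v)
T(G, y) = -1135 (T(G, y) = 5 + (5*(2*2 + 2*(-20) + 2*(-20)))*3 = 5 + (5*(4 - 40 - 40))*3 = 5 + (5*(-76))*3 = 5 - 380*3 = 5 - 1140 = -1135)
√(T(51, 168) + 19986) = √(-1135 + 19986) = √18851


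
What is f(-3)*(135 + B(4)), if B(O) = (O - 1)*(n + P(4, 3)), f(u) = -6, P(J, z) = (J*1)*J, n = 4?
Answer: -1170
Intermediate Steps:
P(J, z) = J**2 (P(J, z) = J*J = J**2)
B(O) = -20 + 20*O (B(O) = (O - 1)*(4 + 4**2) = (-1 + O)*(4 + 16) = (-1 + O)*20 = -20 + 20*O)
f(-3)*(135 + B(4)) = -6*(135 + (-20 + 20*4)) = -6*(135 + (-20 + 80)) = -6*(135 + 60) = -6*195 = -1170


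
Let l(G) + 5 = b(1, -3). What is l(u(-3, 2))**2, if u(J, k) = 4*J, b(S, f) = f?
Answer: 64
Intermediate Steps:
l(G) = -8 (l(G) = -5 - 3 = -8)
l(u(-3, 2))**2 = (-8)**2 = 64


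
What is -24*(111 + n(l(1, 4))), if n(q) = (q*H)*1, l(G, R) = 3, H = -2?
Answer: -2520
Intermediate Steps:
n(q) = -2*q (n(q) = (q*(-2))*1 = -2*q*1 = -2*q)
-24*(111 + n(l(1, 4))) = -24*(111 - 2*3) = -24*(111 - 6) = -24*105 = -2520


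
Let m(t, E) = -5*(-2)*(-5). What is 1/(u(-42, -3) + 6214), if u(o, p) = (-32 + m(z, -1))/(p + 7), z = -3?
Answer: 2/12387 ≈ 0.00016146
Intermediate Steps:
m(t, E) = -50 (m(t, E) = 10*(-5) = -50)
u(o, p) = -82/(7 + p) (u(o, p) = (-32 - 50)/(p + 7) = -82/(7 + p))
1/(u(-42, -3) + 6214) = 1/(-82/(7 - 3) + 6214) = 1/(-82/4 + 6214) = 1/(-82*¼ + 6214) = 1/(-41/2 + 6214) = 1/(12387/2) = 2/12387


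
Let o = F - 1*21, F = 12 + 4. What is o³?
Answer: -125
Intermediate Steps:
F = 16
o = -5 (o = 16 - 1*21 = 16 - 21 = -5)
o³ = (-5)³ = -125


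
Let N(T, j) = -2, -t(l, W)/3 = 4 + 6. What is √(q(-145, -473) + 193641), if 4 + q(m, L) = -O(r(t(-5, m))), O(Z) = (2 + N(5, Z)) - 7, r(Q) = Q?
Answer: 6*√5379 ≈ 440.05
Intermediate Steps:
t(l, W) = -30 (t(l, W) = -3*(4 + 6) = -3*10 = -30)
O(Z) = -7 (O(Z) = (2 - 2) - 7 = 0 - 7 = -7)
q(m, L) = 3 (q(m, L) = -4 - 1*(-7) = -4 + 7 = 3)
√(q(-145, -473) + 193641) = √(3 + 193641) = √193644 = 6*√5379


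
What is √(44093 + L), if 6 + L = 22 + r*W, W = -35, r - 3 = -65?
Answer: √46279 ≈ 215.13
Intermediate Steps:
r = -62 (r = 3 - 65 = -62)
L = 2186 (L = -6 + (22 - 62*(-35)) = -6 + (22 + 2170) = -6 + 2192 = 2186)
√(44093 + L) = √(44093 + 2186) = √46279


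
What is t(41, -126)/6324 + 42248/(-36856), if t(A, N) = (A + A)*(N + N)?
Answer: -630373/142817 ≈ -4.4138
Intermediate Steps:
t(A, N) = 4*A*N (t(A, N) = (2*A)*(2*N) = 4*A*N)
t(41, -126)/6324 + 42248/(-36856) = (4*41*(-126))/6324 + 42248/(-36856) = -20664*1/6324 + 42248*(-1/36856) = -1722/527 - 5281/4607 = -630373/142817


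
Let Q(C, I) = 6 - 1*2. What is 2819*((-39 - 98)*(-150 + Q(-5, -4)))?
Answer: 56385638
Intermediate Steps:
Q(C, I) = 4 (Q(C, I) = 6 - 2 = 4)
2819*((-39 - 98)*(-150 + Q(-5, -4))) = 2819*((-39 - 98)*(-150 + 4)) = 2819*(-137*(-146)) = 2819*20002 = 56385638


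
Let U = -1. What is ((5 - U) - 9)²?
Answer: 9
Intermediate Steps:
((5 - U) - 9)² = ((5 - 1*(-1)) - 9)² = ((5 + 1) - 9)² = (6 - 9)² = (-3)² = 9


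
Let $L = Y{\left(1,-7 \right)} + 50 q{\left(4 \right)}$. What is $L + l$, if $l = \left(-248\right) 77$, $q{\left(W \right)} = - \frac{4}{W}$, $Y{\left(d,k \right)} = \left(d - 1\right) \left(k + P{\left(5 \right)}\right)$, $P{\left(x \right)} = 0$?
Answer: $-19146$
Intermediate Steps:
$Y{\left(d,k \right)} = k \left(-1 + d\right)$ ($Y{\left(d,k \right)} = \left(d - 1\right) \left(k + 0\right) = \left(-1 + d\right) k = k \left(-1 + d\right)$)
$L = -50$ ($L = - 7 \left(-1 + 1\right) + 50 \left(- \frac{4}{4}\right) = \left(-7\right) 0 + 50 \left(\left(-4\right) \frac{1}{4}\right) = 0 + 50 \left(-1\right) = 0 - 50 = -50$)
$l = -19096$
$L + l = -50 - 19096 = -19146$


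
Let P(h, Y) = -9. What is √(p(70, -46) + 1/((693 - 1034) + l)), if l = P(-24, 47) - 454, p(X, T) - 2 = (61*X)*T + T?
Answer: I*√31749368457/402 ≈ 443.24*I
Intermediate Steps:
p(X, T) = 2 + T + 61*T*X (p(X, T) = 2 + ((61*X)*T + T) = 2 + (61*T*X + T) = 2 + (T + 61*T*X) = 2 + T + 61*T*X)
l = -463 (l = -9 - 454 = -463)
√(p(70, -46) + 1/((693 - 1034) + l)) = √((2 - 46 + 61*(-46)*70) + 1/((693 - 1034) - 463)) = √((2 - 46 - 196420) + 1/(-341 - 463)) = √(-196464 + 1/(-804)) = √(-196464 - 1/804) = √(-157957057/804) = I*√31749368457/402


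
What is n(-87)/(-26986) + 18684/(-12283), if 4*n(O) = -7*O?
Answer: -11701191/7664024 ≈ -1.5268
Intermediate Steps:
n(O) = -7*O/4 (n(O) = (-7*O)/4 = -7*O/4)
n(-87)/(-26986) + 18684/(-12283) = -7/4*(-87)/(-26986) + 18684/(-12283) = (609/4)*(-1/26986) + 18684*(-1/12283) = -609/107944 - 108/71 = -11701191/7664024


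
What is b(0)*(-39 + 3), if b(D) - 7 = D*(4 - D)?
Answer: -252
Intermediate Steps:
b(D) = 7 + D*(4 - D)
b(0)*(-39 + 3) = (7 - 1*0**2 + 4*0)*(-39 + 3) = (7 - 1*0 + 0)*(-36) = (7 + 0 + 0)*(-36) = 7*(-36) = -252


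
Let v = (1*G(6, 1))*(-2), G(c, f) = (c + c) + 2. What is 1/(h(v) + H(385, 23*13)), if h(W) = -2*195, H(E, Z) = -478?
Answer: -1/868 ≈ -0.0011521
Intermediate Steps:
G(c, f) = 2 + 2*c (G(c, f) = 2*c + 2 = 2 + 2*c)
v = -28 (v = (1*(2 + 2*6))*(-2) = (1*(2 + 12))*(-2) = (1*14)*(-2) = 14*(-2) = -28)
h(W) = -390
1/(h(v) + H(385, 23*13)) = 1/(-390 - 478) = 1/(-868) = -1/868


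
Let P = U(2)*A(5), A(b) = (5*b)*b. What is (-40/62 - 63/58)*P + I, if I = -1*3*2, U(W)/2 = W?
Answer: -783644/899 ≈ -871.68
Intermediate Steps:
U(W) = 2*W
A(b) = 5*b²
I = -6 (I = -3*2 = -6)
P = 500 (P = (2*2)*(5*5²) = 4*(5*25) = 4*125 = 500)
(-40/62 - 63/58)*P + I = (-40/62 - 63/58)*500 - 6 = (-40*1/62 - 63*1/58)*500 - 6 = (-20/31 - 63/58)*500 - 6 = -3113/1798*500 - 6 = -778250/899 - 6 = -783644/899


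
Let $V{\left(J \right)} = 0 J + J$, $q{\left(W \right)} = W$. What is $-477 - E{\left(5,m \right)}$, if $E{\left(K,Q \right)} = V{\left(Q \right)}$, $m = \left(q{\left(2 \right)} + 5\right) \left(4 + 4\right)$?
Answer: $-533$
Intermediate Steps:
$V{\left(J \right)} = J$ ($V{\left(J \right)} = 0 + J = J$)
$m = 56$ ($m = \left(2 + 5\right) \left(4 + 4\right) = 7 \cdot 8 = 56$)
$E{\left(K,Q \right)} = Q$
$-477 - E{\left(5,m \right)} = -477 - 56 = -533$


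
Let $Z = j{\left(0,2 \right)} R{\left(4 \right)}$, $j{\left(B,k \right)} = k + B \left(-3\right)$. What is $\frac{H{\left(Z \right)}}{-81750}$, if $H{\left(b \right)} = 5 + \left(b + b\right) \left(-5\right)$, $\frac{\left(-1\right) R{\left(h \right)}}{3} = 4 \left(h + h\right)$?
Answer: $- \frac{77}{3270} \approx -0.023547$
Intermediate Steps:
$R{\left(h \right)} = - 24 h$ ($R{\left(h \right)} = - 3 \cdot 4 \left(h + h\right) = - 3 \cdot 4 \cdot 2 h = - 3 \cdot 8 h = - 24 h$)
$j{\left(B,k \right)} = k - 3 B$
$Z = -192$ ($Z = \left(2 - 0\right) \left(\left(-24\right) 4\right) = \left(2 + 0\right) \left(-96\right) = 2 \left(-96\right) = -192$)
$H{\left(b \right)} = 5 - 10 b$ ($H{\left(b \right)} = 5 + 2 b \left(-5\right) = 5 - 10 b$)
$\frac{H{\left(Z \right)}}{-81750} = \frac{5 - -1920}{-81750} = \left(5 + 1920\right) \left(- \frac{1}{81750}\right) = 1925 \left(- \frac{1}{81750}\right) = - \frac{77}{3270}$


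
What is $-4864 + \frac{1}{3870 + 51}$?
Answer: $- \frac{19071743}{3921} \approx -4864.0$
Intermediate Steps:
$-4864 + \frac{1}{3870 + 51} = -4864 + \frac{1}{3921} = - \frac{19071743}{3921}$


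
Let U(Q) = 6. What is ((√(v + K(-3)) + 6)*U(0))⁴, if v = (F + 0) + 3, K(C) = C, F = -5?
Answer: 312336 + 964224*I*√5 ≈ 3.1234e+5 + 2.1561e+6*I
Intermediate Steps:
v = -2 (v = (-5 + 0) + 3 = -5 + 3 = -2)
((√(v + K(-3)) + 6)*U(0))⁴ = ((√(-2 - 3) + 6)*6)⁴ = ((√(-5) + 6)*6)⁴ = ((I*√5 + 6)*6)⁴ = ((6 + I*√5)*6)⁴ = (36 + 6*I*√5)⁴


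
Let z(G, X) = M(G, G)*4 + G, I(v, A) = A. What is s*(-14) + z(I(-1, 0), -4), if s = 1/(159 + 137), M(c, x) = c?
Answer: -7/148 ≈ -0.047297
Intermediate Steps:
z(G, X) = 5*G (z(G, X) = G*4 + G = 4*G + G = 5*G)
s = 1/296 ≈ 0.0033784
s*(-14) + z(I(-1, 0), -4) = (1/296)*(-14) + 5*0 = -7/148 + 0 = -7/148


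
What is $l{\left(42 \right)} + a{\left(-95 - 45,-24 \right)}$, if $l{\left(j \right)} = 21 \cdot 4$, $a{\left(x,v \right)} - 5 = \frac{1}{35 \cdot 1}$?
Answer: $\frac{3116}{35} \approx 89.029$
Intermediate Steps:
$a{\left(x,v \right)} = \frac{176}{35}$ ($a{\left(x,v \right)} = 5 + \frac{1}{35 \cdot 1} = 5 + \frac{1}{35} = \frac{176}{35}$)
$l{\left(j \right)} = 84$
$l{\left(42 \right)} + a{\left(-95 - 45,-24 \right)} = 84 + \frac{176}{35} = \frac{3116}{35}$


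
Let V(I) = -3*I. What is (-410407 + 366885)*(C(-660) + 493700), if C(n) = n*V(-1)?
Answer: -21400637840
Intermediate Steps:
C(n) = 3*n (C(n) = n*(-3*(-1)) = n*3 = 3*n)
(-410407 + 366885)*(C(-660) + 493700) = (-410407 + 366885)*(3*(-660) + 493700) = -43522*(-1980 + 493700) = -43522*491720 = -21400637840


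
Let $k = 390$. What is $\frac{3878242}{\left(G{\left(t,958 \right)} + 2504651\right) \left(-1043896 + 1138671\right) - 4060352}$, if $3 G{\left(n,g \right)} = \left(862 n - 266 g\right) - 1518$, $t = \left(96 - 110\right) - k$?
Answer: $\frac{11634726}{654822318169} \approx 1.7768 \cdot 10^{-5}$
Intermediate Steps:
$t = -404$ ($t = \left(96 - 110\right) - 390 = -14 - 390 = -404$)
$G{\left(n,g \right)} = -506 - \frac{266 g}{3} + \frac{862 n}{3}$ ($G{\left(n,g \right)} = \frac{\left(862 n - 266 g\right) - 1518}{3} = \frac{\left(- 266 g + 862 n\right) - 1518}{3} = \frac{-1518 - 266 g + 862 n}{3} = -506 - \frac{266 g}{3} + \frac{862 n}{3}$)
$\frac{3878242}{\left(G{\left(t,958 \right)} + 2504651\right) \left(-1043896 + 1138671\right) - 4060352} = \frac{3878242}{\left(\left(-506 - \frac{254828}{3} + \frac{862}{3} \left(-404\right)\right) + 2504651\right) \left(-1043896 + 1138671\right) - 4060352} = \frac{3878242}{\left(\left(-506 - \frac{254828}{3} - \frac{348248}{3}\right) + 2504651\right) 94775 - 4060352} = \frac{3878242}{\left(- \frac{604594}{3} + 2504651\right) 94775 - 4060352} = \frac{3878242}{\frac{6909359}{3} \cdot 94775 - 4060352} = \frac{3878242}{\frac{654834499225}{3} - 4060352} = \frac{3878242}{\frac{654822318169}{3}} = 3878242 \cdot \frac{3}{654822318169} = \frac{11634726}{654822318169}$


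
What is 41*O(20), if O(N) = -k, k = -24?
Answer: 984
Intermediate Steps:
O(N) = 24 (O(N) = -1*(-24) = 24)
41*O(20) = 41*24 = 984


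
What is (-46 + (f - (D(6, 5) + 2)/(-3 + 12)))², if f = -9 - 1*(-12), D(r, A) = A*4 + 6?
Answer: 172225/81 ≈ 2126.2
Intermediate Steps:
D(r, A) = 6 + 4*A (D(r, A) = 4*A + 6 = 6 + 4*A)
f = 3 (f = -9 + 12 = 3)
(-46 + (f - (D(6, 5) + 2)/(-3 + 12)))² = (-46 + (3 - ((6 + 4*5) + 2)/(-3 + 12)))² = (-46 + (3 - ((6 + 20) + 2)/9))² = (-46 + (3 - (26 + 2)/9))² = (-46 + (3 - 28/9))² = (-46 - ⅑)² = (-415/9)² = 172225/81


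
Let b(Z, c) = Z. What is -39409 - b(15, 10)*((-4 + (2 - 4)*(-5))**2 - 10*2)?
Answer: -39649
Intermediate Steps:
-39409 - b(15, 10)*((-4 + (2 - 4)*(-5))**2 - 10*2) = -39409 - 15*((-4 + (2 - 4)*(-5))**2 - 10*2) = -39409 - 15*((-4 - 2*(-5))**2 - 20) = -39409 - 15*((-4 + 10)**2 - 20) = -39409 - 15*(6**2 - 20) = -39409 - 15*(36 - 20) = -39409 - 15*16 = -39409 - 1*240 = -39409 - 240 = -39649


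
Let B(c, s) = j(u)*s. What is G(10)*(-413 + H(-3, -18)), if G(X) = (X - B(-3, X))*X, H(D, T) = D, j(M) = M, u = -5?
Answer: -249600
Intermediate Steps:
B(c, s) = -5*s
G(X) = 6*X² (G(X) = (X - (-5)*X)*X = (X + 5*X)*X = (6*X)*X = 6*X²)
G(10)*(-413 + H(-3, -18)) = (6*10²)*(-413 - 3) = (6*100)*(-416) = 600*(-416) = -249600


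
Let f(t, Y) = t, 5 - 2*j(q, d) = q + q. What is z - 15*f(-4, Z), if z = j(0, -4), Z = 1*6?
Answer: 125/2 ≈ 62.500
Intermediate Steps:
Z = 6
j(q, d) = 5/2 - q (j(q, d) = 5/2 - (q + q)/2 = 5/2 - q)
z = 5/2 (z = 5/2 - 1*0 = 5/2 + 0 = 5/2 ≈ 2.5000)
z - 15*f(-4, Z) = 5/2 - 15*(-4) = 5/2 + 60 = 125/2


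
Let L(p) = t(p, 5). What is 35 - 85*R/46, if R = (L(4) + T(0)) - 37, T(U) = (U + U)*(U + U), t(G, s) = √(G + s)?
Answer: 2250/23 ≈ 97.826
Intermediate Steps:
L(p) = √(5 + p) (L(p) = √(p + 5) = √(5 + p))
T(U) = 4*U² (T(U) = (2*U)*(2*U) = 4*U²)
R = -34 (R = (√(5 + 4) + 4*0²) - 37 = (√9 + 4*0) - 37 = (3 + 0) - 37 = 3 - 37 = -34)
35 - 85*R/46 = 35 - (-2890)/46 = 35 - 85*(-17/23) = 35 + 1445/23 = 2250/23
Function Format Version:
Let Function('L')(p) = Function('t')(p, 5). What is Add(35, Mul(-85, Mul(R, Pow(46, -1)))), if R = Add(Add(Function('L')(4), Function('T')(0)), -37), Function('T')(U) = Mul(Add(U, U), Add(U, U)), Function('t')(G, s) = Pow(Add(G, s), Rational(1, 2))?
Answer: Rational(2250, 23) ≈ 97.826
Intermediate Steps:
Function('L')(p) = Pow(Add(5, p), Rational(1, 2)) (Function('L')(p) = Pow(Add(p, 5), Rational(1, 2)) = Pow(Add(5, p), Rational(1, 2)))
Function('T')(U) = Mul(4, Pow(U, 2)) (Function('T')(U) = Mul(Mul(2, U), Mul(2, U)) = Mul(4, Pow(U, 2)))
R = -34 (R = Add(Add(Pow(Add(5, 4), Rational(1, 2)), Mul(4, Pow(0, 2))), -37) = Add(Add(Pow(9, Rational(1, 2)), Mul(4, 0)), -37) = Add(Add(3, 0), -37) = Add(3, -37) = -34)
Add(35, Mul(-85, Mul(R, Pow(46, -1)))) = Add(35, Mul(-85, Mul(-34, Pow(46, -1)))) = Add(35, Mul(-85, Mul(-34, Rational(1, 46)))) = Add(35, Mul(-85, Rational(-17, 23))) = Add(35, Rational(1445, 23)) = Rational(2250, 23)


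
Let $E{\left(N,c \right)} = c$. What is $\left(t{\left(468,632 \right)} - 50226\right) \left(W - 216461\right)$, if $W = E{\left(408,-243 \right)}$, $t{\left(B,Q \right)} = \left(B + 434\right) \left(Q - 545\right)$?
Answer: $-6121454592$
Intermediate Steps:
$t{\left(B,Q \right)} = \left(-545 + Q\right) \left(434 + B\right)$ ($t{\left(B,Q \right)} = \left(434 + B\right) \left(-545 + Q\right) = \left(-545 + Q\right) \left(434 + B\right)$)
$W = -243$
$\left(t{\left(468,632 \right)} - 50226\right) \left(W - 216461\right) = \left(\left(-236530 - 255060 + 434 \cdot 632 + 468 \cdot 632\right) - 50226\right) \left(-243 - 216461\right) = \left(\left(-236530 - 255060 + 274288 + 295776\right) - 50226\right) \left(-216704\right) = \left(78474 - 50226\right) \left(-216704\right) = 28248 \left(-216704\right) = -6121454592$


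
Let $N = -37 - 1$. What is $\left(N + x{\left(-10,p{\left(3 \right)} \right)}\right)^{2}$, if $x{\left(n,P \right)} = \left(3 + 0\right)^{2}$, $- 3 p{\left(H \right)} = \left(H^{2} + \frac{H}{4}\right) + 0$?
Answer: $841$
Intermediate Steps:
$p{\left(H \right)} = - \frac{H^{2}}{3} - \frac{H}{12}$ ($p{\left(H \right)} = - \frac{\left(H^{2} + \frac{H}{4}\right) + 0}{3} = - \frac{H^{2} + \frac{H}{4}}{3} = - \frac{H^{2}}{3} - \frac{H}{12}$)
$x{\left(n,P \right)} = 9$ ($x{\left(n,P \right)} = 3^{2} = 9$)
$N = -38$
$\left(N + x{\left(-10,p{\left(3 \right)} \right)}\right)^{2} = \left(-38 + 9\right)^{2} = \left(-29\right)^{2} = 841$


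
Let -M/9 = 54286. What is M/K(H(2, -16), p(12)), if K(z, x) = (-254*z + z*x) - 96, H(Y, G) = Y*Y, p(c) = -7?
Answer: 81429/190 ≈ 428.57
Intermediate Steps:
M = -488574 (M = -9*54286 = -488574)
H(Y, G) = Y²
K(z, x) = -96 - 254*z + x*z (K(z, x) = (-254*z + x*z) - 96 = -96 - 254*z + x*z)
M/K(H(2, -16), p(12)) = -488574/(-96 - 254*2² - 7*2²) = -488574/(-96 - 254*4 - 7*4) = -488574/(-96 - 1016 - 28) = -488574/(-1140) = -488574*(-1/1140) = 81429/190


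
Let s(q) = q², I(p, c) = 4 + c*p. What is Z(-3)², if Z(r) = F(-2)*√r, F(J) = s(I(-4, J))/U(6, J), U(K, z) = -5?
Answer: -62208/25 ≈ -2488.3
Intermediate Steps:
F(J) = -(4 - 4*J)²/5 (F(J) = (4 + J*(-4))²/(-5) = (4 - 4*J)²*(-⅕) = -(4 - 4*J)²/5)
Z(r) = -144*√r/5 (Z(r) = (-16*(-1 - 2)²/5)*√r = (-16/5*(-3)²)*√r = (-16/5*9)*√r = -144*√r/5)
Z(-3)² = (-144*I*√3/5)² = -62208/25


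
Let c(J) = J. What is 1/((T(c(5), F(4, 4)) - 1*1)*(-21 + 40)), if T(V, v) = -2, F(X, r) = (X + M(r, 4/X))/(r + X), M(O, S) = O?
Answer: -1/57 ≈ -0.017544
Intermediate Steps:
F(X, r) = 1 (F(X, r) = (X + r)/(r + X) = (X + r)/(X + r) = 1)
1/((T(c(5), F(4, 4)) - 1*1)*(-21 + 40)) = 1/((-2 - 1*1)*(-21 + 40)) = 1/((-2 - 1)*19) = 1/(-3*19) = 1/(-57) = -1/57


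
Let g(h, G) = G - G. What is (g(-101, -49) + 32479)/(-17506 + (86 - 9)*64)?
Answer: -32479/12578 ≈ -2.5822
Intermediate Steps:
g(h, G) = 0
(g(-101, -49) + 32479)/(-17506 + (86 - 9)*64) = (0 + 32479)/(-17506 + (86 - 9)*64) = 32479/(-17506 + 77*64) = 32479/(-17506 + 4928) = 32479/(-12578) = 32479*(-1/12578) = -32479/12578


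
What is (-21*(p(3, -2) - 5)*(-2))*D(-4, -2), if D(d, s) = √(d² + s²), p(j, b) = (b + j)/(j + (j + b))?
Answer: -399*√5 ≈ -892.19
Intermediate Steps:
p(j, b) = (b + j)/(b + 2*j) (p(j, b) = (b + j)/(j + (b + j)) = (b + j)/(b + 2*j))
(-21*(p(3, -2) - 5)*(-2))*D(-4, -2) = (-21*((-2 + 3)/(-2 + 2*3) - 5)*(-2))*√((-4)² + (-2)²) = (-21*(1/(-2 + 6) - 5)*(-2))*√(16 + 4) = (-21*(1/4 - 5)*(-2))*√20 = (-21*((¼)*1 - 5)*(-2))*(2*√5) = (-21*(¼ - 5)*(-2))*(2*√5) = (-(-399)*(-2)/4)*(2*√5) = (-21*19/2)*(2*√5) = -399*√5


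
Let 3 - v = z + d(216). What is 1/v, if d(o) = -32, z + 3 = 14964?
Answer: -1/14926 ≈ -6.6997e-5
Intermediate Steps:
z = 14961 (z = -3 + 14964 = 14961)
v = -14926 (v = 3 - (14961 - 32) = 3 - 1*14929 = 3 - 14929 = -14926)
1/v = 1/(-14926) = -1/14926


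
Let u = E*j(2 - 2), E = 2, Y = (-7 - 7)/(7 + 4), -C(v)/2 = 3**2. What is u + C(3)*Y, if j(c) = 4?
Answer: 340/11 ≈ 30.909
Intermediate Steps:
C(v) = -18 (C(v) = -2*3**2 = -2*9 = -18)
Y = -14/11 ≈ -1.2727
u = 8 (u = 2*4 = 8)
u + C(3)*Y = 8 - 18*(-14/11) = 8 + 252/11 = 340/11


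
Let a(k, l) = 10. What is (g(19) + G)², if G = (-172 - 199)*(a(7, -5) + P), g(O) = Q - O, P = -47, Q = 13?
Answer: 188265841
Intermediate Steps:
g(O) = 13 - O
G = 13727 (G = (-172 - 199)*(10 - 47) = -371*(-37) = 13727)
(g(19) + G)² = ((13 - 1*19) + 13727)² = ((13 - 19) + 13727)² = (-6 + 13727)² = 13721² = 188265841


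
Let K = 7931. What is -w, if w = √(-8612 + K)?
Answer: -I*√681 ≈ -26.096*I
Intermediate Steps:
w = I*√681 (w = √(-8612 + 7931) = √(-681) = I*√681 ≈ 26.096*I)
-w = -I*√681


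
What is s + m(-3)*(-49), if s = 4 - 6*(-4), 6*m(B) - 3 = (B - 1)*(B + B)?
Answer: -385/2 ≈ -192.50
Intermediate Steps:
m(B) = ½ + B*(-1 + B)/3 (m(B) = ½ + ((B - 1)*(B + B))/6 = ½ + ((-1 + B)*(2*B))/6 = ½ + (2*B*(-1 + B))/6 = ½ + B*(-1 + B)/3)
s = 28 (s = 4 + 24 = 28)
s + m(-3)*(-49) = 28 + (½ - ⅓*(-3) + (⅓)*(-3)²)*(-49) = 28 + (½ + 1 + (⅓)*9)*(-49) = 28 + (½ + 1 + 3)*(-49) = 28 + (9/2)*(-49) = 28 - 441/2 = -385/2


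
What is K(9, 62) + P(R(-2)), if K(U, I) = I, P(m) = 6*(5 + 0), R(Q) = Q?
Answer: 92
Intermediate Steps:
P(m) = 30 (P(m) = 6*5 = 30)
K(9, 62) + P(R(-2)) = 62 + 30 = 92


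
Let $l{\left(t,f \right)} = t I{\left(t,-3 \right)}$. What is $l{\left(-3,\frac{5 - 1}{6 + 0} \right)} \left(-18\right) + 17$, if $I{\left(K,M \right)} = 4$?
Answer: $233$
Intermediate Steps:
$l{\left(t,f \right)} = 4 t$ ($l{\left(t,f \right)} = t 4 = 4 t$)
$l{\left(-3,\frac{5 - 1}{6 + 0} \right)} \left(-18\right) + 17 = 4 \left(-3\right) \left(-18\right) + 17 = \left(-12\right) \left(-18\right) + 17 = 216 + 17 = 233$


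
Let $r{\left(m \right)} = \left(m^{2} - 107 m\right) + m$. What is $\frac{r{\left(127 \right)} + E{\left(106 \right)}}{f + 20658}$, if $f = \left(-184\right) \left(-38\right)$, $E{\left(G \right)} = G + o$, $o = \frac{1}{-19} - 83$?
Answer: $\frac{51109}{525350} \approx 0.097286$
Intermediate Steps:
$o = - \frac{1578}{19}$ ($o = - \frac{1}{19} - 83 = - \frac{1578}{19} \approx -83.053$)
$r{\left(m \right)} = m^{2} - 106 m$
$E{\left(G \right)} = - \frac{1578}{19} + G$ ($E{\left(G \right)} = G - \frac{1578}{19} = - \frac{1578}{19} + G$)
$f = 6992$
$\frac{r{\left(127 \right)} + E{\left(106 \right)}}{f + 20658} = \frac{127 \left(-106 + 127\right) + \left(- \frac{1578}{19} + 106\right)}{6992 + 20658} = \frac{127 \cdot 21 + \frac{436}{19}}{27650} = \left(2667 + \frac{436}{19}\right) \frac{1}{27650} = \frac{51109}{19} \cdot \frac{1}{27650} = \frac{51109}{525350}$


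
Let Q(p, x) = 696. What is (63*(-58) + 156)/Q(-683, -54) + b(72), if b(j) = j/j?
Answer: -467/116 ≈ -4.0259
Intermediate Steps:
b(j) = 1
(63*(-58) + 156)/Q(-683, -54) + b(72) = (63*(-58) + 156)/696 + 1 = (-3654 + 156)*(1/696) + 1 = -3498*1/696 + 1 = -583/116 + 1 = -467/116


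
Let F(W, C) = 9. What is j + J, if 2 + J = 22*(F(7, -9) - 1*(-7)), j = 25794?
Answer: 26144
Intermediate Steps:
J = 350 (J = -2 + 22*(9 - 1*(-7)) = -2 + 22*(9 + 7) = -2 + 22*16 = -2 + 352 = 350)
j + J = 25794 + 350 = 26144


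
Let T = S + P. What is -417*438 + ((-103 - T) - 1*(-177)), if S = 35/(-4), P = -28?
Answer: -730141/4 ≈ -1.8254e+5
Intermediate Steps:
S = -35/4 (S = 35*(-¼) = -35/4 ≈ -8.7500)
T = -147/4 (T = -35/4 - 28 = -147/4 ≈ -36.750)
-417*438 + ((-103 - T) - 1*(-177)) = -417*438 + ((-103 - 1*(-147/4)) - 1*(-177)) = -182646 + ((-103 + 147/4) + 177) = -182646 + (-265/4 + 177) = -182646 + 443/4 = -730141/4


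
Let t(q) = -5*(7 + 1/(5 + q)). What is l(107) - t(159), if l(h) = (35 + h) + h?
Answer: 46581/164 ≈ 284.03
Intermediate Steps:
l(h) = 35 + 2*h
t(q) = -35 - 5/(5 + q)
l(107) - t(159) = (35 + 2*107) - 5*(-36 - 7*159)/(5 + 159) = (35 + 214) - 5*(-36 - 1113)/164 = 249 - 5*(-1149)/164 = 249 - 1*(-5745/164) = 249 + 5745/164 = 46581/164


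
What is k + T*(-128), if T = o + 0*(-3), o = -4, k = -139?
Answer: 373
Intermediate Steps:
T = -4 (T = -4 + 0*(-3) = -4 + 0 = -4)
k + T*(-128) = -139 - 4*(-128) = -139 + 512 = 373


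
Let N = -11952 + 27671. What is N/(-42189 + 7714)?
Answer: -15719/34475 ≈ -0.45595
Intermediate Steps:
N = 15719
N/(-42189 + 7714) = 15719/(-42189 + 7714) = 15719/(-34475) = 15719*(-1/34475) = -15719/34475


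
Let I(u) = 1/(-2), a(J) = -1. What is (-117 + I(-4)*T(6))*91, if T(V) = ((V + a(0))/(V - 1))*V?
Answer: -10920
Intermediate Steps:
I(u) = -1/2
T(V) = V (T(V) = ((V - 1)/(V - 1))*V = ((-1 + V)/(-1 + V))*V = 1*V = V)
(-117 + I(-4)*T(6))*91 = (-117 - 1/2*6)*91 = (-117 - 3)*91 = -120*91 = -10920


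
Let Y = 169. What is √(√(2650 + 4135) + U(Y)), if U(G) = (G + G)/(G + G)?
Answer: √(1 + √6785) ≈ 9.1308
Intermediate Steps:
U(G) = 1 (U(G) = (2*G)/((2*G)) = (2*G)*(1/(2*G)) = 1)
√(√(2650 + 4135) + U(Y)) = √(√(2650 + 4135) + 1) = √(√6785 + 1) = √(1 + √6785)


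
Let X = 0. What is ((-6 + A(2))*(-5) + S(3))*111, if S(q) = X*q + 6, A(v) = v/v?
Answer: 3441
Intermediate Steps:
A(v) = 1
S(q) = 6 (S(q) = 0*q + 6 = 0 + 6 = 6)
((-6 + A(2))*(-5) + S(3))*111 = ((-6 + 1)*(-5) + 6)*111 = (-5*(-5) + 6)*111 = (25 + 6)*111 = 31*111 = 3441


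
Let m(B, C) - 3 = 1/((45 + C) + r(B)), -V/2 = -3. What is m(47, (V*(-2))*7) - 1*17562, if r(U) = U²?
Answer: -38103029/2170 ≈ -17559.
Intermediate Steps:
V = 6 (V = -2*(-3) = 6)
m(B, C) = 3 + 1/(45 + C + B²) (m(B, C) = 3 + 1/((45 + C) + B²) = 3 + 1/(45 + C + B²))
m(47, (V*(-2))*7) - 1*17562 = (136 + 3*((6*(-2))*7) + 3*47²)/(45 + (6*(-2))*7 + 47²) - 1*17562 = (136 + 3*(-12*7) + 3*2209)/(45 - 12*7 + 2209) - 17562 = (136 + 3*(-84) + 6627)/(45 - 84 + 2209) - 17562 = (136 - 252 + 6627)/2170 - 17562 = (1/2170)*6511 - 17562 = 6511/2170 - 17562 = -38103029/2170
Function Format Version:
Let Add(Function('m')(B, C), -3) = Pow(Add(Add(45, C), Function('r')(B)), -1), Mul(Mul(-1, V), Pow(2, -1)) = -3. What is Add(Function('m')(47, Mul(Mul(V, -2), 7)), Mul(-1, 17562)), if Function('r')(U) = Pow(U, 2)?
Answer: Rational(-38103029, 2170) ≈ -17559.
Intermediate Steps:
V = 6 (V = Mul(-2, -3) = 6)
Function('m')(B, C) = Add(3, Pow(Add(45, C, Pow(B, 2)), -1)) (Function('m')(B, C) = Add(3, Pow(Add(Add(45, C), Pow(B, 2)), -1)) = Add(3, Pow(Add(45, C, Pow(B, 2)), -1)))
Add(Function('m')(47, Mul(Mul(V, -2), 7)), Mul(-1, 17562)) = Add(Mul(Pow(Add(45, Mul(Mul(6, -2), 7), Pow(47, 2)), -1), Add(136, Mul(3, Mul(Mul(6, -2), 7)), Mul(3, Pow(47, 2)))), Mul(-1, 17562)) = Add(Mul(Pow(Add(45, Mul(-12, 7), 2209), -1), Add(136, Mul(3, Mul(-12, 7)), Mul(3, 2209))), -17562) = Add(Mul(Pow(Add(45, -84, 2209), -1), Add(136, Mul(3, -84), 6627)), -17562) = Add(Mul(Pow(2170, -1), Add(136, -252, 6627)), -17562) = Add(Mul(Rational(1, 2170), 6511), -17562) = Add(Rational(6511, 2170), -17562) = Rational(-38103029, 2170)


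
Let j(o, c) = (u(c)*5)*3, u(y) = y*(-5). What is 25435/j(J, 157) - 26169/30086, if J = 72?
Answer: -214675477/70852530 ≈ -3.0299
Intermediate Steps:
u(y) = -5*y
j(o, c) = -75*c (j(o, c) = (-5*c*5)*3 = -25*c*3 = -75*c)
25435/j(J, 157) - 26169/30086 = 25435/((-75*157)) - 26169/30086 = 25435/(-11775) - 26169*1/30086 = 25435*(-1/11775) - 26169/30086 = -5087/2355 - 26169/30086 = -214675477/70852530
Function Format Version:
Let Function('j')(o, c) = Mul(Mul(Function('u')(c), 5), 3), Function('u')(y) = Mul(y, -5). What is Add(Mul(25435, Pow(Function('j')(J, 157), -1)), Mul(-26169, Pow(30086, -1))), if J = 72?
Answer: Rational(-214675477, 70852530) ≈ -3.0299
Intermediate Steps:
Function('u')(y) = Mul(-5, y)
Function('j')(o, c) = Mul(-75, c) (Function('j')(o, c) = Mul(Mul(Mul(-5, c), 5), 3) = Mul(Mul(-25, c), 3) = Mul(-75, c))
Add(Mul(25435, Pow(Function('j')(J, 157), -1)), Mul(-26169, Pow(30086, -1))) = Add(Mul(25435, Pow(Mul(-75, 157), -1)), Mul(-26169, Pow(30086, -1))) = Add(Mul(25435, Pow(-11775, -1)), Mul(-26169, Rational(1, 30086))) = Add(Mul(25435, Rational(-1, 11775)), Rational(-26169, 30086)) = Add(Rational(-5087, 2355), Rational(-26169, 30086)) = Rational(-214675477, 70852530)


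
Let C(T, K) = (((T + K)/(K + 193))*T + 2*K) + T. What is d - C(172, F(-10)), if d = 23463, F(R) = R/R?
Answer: 2244155/97 ≈ 23136.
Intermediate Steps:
F(R) = 1
C(T, K) = T + 2*K + T*(K + T)/(193 + K) (C(T, K) = (((K + T)/(193 + K))*T + 2*K) + T = (T*(K + T)/(193 + K) + 2*K) + T = (2*K + T*(K + T)/(193 + K)) + T = T + 2*K + T*(K + T)/(193 + K))
d - C(172, F(-10)) = 23463 - (172² + 2*1² + 193*172 + 386*1 + 2*1*172)/(193 + 1) = 23463 - (29584 + 2*1 + 33196 + 386 + 344)/194 = 23463 - (29584 + 2 + 33196 + 386 + 344)/194 = 23463 - 63512/194 = 23463 - 1*31756/97 = 23463 - 31756/97 = 2244155/97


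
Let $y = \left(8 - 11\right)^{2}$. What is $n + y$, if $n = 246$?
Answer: $255$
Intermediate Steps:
$y = 9$ ($y = \left(-3\right)^{2} = 9$)
$n + y = 246 + 9 = 255$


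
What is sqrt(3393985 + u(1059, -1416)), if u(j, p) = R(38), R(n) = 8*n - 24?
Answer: sqrt(3394265) ≈ 1842.4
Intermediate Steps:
R(n) = -24 + 8*n
u(j, p) = 280 (u(j, p) = -24 + 8*38 = -24 + 304 = 280)
sqrt(3393985 + u(1059, -1416)) = sqrt(3393985 + 280) = sqrt(3394265)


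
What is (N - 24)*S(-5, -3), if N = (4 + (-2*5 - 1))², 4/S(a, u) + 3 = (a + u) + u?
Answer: -50/7 ≈ -7.1429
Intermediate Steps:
S(a, u) = 4/(-3 + a + 2*u) (S(a, u) = 4/(-3 + ((a + u) + u)) = 4/(-3 + (a + 2*u)) = 4/(-3 + a + 2*u))
N = 49 (N = (4 + (-10 - 1))² = (4 - 11)² = (-7)² = 49)
(N - 24)*S(-5, -3) = (49 - 24)*(4/(-3 - 5 + 2*(-3))) = 25*(4/(-3 - 5 - 6)) = 25*(4/(-14)) = 25*(4*(-1/14)) = 25*(-2/7) = -50/7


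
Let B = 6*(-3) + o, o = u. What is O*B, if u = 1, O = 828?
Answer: -14076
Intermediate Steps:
o = 1
B = -17 (B = 6*(-3) + 1 = -18 + 1 = -17)
O*B = 828*(-17) = -14076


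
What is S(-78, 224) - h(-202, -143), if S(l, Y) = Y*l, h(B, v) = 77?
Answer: -17549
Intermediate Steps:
S(-78, 224) - h(-202, -143) = 224*(-78) - 1*77 = -17472 - 77 = -17549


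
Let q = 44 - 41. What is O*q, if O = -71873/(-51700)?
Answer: 215619/51700 ≈ 4.1706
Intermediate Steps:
O = 71873/51700 (O = -71873*(-1/51700) = 71873/51700 ≈ 1.3902)
q = 3
O*q = (71873/51700)*3 = 215619/51700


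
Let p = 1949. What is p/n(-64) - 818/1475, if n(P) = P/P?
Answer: 2873957/1475 ≈ 1948.4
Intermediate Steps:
n(P) = 1
p/n(-64) - 818/1475 = 1949/1 - 818/1475 = 1949*1 - 818*1/1475 = 1949 - 818/1475 = 2873957/1475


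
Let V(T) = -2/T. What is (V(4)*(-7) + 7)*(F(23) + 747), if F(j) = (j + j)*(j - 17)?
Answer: 21483/2 ≈ 10742.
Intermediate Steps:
F(j) = 2*j*(-17 + j) (F(j) = (2*j)*(-17 + j) = 2*j*(-17 + j))
(V(4)*(-7) + 7)*(F(23) + 747) = (-2/4*(-7) + 7)*(2*23*(-17 + 23) + 747) = (-2*¼*(-7) + 7)*(2*23*6 + 747) = (-½*(-7) + 7)*(276 + 747) = (7/2 + 7)*1023 = (21/2)*1023 = 21483/2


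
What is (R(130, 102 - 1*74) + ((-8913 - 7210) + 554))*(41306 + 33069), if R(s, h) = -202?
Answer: -1172968125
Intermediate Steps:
(R(130, 102 - 1*74) + ((-8913 - 7210) + 554))*(41306 + 33069) = (-202 + ((-8913 - 7210) + 554))*(41306 + 33069) = (-202 + (-16123 + 554))*74375 = (-202 - 15569)*74375 = -15771*74375 = -1172968125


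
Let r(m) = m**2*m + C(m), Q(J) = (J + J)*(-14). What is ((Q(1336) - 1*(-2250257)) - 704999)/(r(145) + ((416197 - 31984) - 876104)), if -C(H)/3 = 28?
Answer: 30157/51133 ≈ 0.58978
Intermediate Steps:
Q(J) = -28*J (Q(J) = (2*J)*(-14) = -28*J)
C(H) = -84 (C(H) = -3*28 = -84)
r(m) = -84 + m**3 (r(m) = m**2*m - 84 = m**3 - 84 = -84 + m**3)
((Q(1336) - 1*(-2250257)) - 704999)/(r(145) + ((416197 - 31984) - 876104)) = ((-28*1336 - 1*(-2250257)) - 704999)/((-84 + 145**3) + ((416197 - 31984) - 876104)) = ((-37408 + 2250257) - 704999)/((-84 + 3048625) + (384213 - 876104)) = (2212849 - 704999)/(3048541 - 491891) = 1507850/2556650 = 1507850*(1/2556650) = 30157/51133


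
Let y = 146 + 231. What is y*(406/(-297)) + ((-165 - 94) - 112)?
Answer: -263249/297 ≈ -886.36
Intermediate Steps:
y = 377
y*(406/(-297)) + ((-165 - 94) - 112) = 377*(406/(-297)) + ((-165 - 94) - 112) = 377*(406*(-1/297)) + (-259 - 112) = 377*(-406/297) - 371 = -153062/297 - 371 = -263249/297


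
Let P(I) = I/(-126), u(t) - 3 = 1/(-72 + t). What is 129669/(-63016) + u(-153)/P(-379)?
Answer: -633994799/597076600 ≈ -1.0618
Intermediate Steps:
u(t) = 3 + 1/(-72 + t)
P(I) = -I/126 (P(I) = I*(-1/126) = -I/126)
129669/(-63016) + u(-153)/P(-379) = 129669/(-63016) + ((-215 + 3*(-153))/(-72 - 153))/((-1/126*(-379))) = 129669*(-1/63016) + ((-215 - 459)/(-225))/(379/126) = -129669/63016 - 1/225*(-674)*(126/379) = -129669/63016 + (674/225)*(126/379) = -129669/63016 + 9436/9475 = -633994799/597076600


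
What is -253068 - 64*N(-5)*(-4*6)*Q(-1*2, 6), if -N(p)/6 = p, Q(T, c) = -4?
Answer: -437388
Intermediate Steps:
N(p) = -6*p
-253068 - 64*N(-5)*(-4*6)*Q(-1*2, 6) = -253068 - 64*(-6*(-5))*-4*6*(-4) = -253068 - 64*30*(-24*(-4)) = -253068 - 1920*96 = -253068 - 1*184320 = -253068 - 184320 = -437388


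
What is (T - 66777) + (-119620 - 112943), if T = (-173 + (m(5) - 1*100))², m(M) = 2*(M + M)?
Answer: -235331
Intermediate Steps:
m(M) = 4*M (m(M) = 2*(2*M) = 4*M)
T = 64009 (T = (-173 + (4*5 - 1*100))² = (-173 + (20 - 100))² = (-173 - 80)² = (-253)² = 64009)
(T - 66777) + (-119620 - 112943) = (64009 - 66777) + (-119620 - 112943) = -2768 - 232563 = -235331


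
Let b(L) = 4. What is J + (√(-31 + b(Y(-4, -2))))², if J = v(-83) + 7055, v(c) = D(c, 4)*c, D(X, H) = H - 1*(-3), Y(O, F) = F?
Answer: 6447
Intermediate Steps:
D(X, H) = 3 + H (D(X, H) = H + 3 = 3 + H)
v(c) = 7*c (v(c) = (3 + 4)*c = 7*c)
J = 6474 (J = 7*(-83) + 7055 = -581 + 7055 = 6474)
J + (√(-31 + b(Y(-4, -2))))² = 6474 + (√(-31 + 4))² = 6474 + (√(-27))² = 6474 + (3*I*√3)² = 6474 - 27 = 6447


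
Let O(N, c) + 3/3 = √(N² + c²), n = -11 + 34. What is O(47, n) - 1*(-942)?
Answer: 941 + 37*√2 ≈ 993.33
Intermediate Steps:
n = 23
O(N, c) = -1 + √(N² + c²)
O(47, n) - 1*(-942) = (-1 + √(47² + 23²)) - 1*(-942) = (-1 + √(2209 + 529)) + 942 = (-1 + √2738) + 942 = (-1 + 37*√2) + 942 = 941 + 37*√2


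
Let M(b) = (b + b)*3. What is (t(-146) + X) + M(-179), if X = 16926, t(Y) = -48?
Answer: 15804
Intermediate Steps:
M(b) = 6*b (M(b) = (2*b)*3 = 6*b)
(t(-146) + X) + M(-179) = (-48 + 16926) + 6*(-179) = 16878 - 1074 = 15804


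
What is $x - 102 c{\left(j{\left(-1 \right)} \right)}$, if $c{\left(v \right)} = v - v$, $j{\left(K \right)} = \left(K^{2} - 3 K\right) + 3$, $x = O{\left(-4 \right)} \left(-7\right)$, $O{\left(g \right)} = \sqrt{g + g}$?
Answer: $- 14 i \sqrt{2} \approx - 19.799 i$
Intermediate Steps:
$O{\left(g \right)} = \sqrt{2} \sqrt{g}$ ($O{\left(g \right)} = \sqrt{2 g} = \sqrt{2} \sqrt{g}$)
$x = - 14 i \sqrt{2}$ ($x = \sqrt{2} \sqrt{-4} \left(-7\right) = \sqrt{2} \cdot 2 i \left(-7\right) = 2 i \sqrt{2} \left(-7\right) = - 14 i \sqrt{2} \approx - 19.799 i$)
$j{\left(K \right)} = 3 + K^{2} - 3 K$
$c{\left(v \right)} = 0$
$x - 102 c{\left(j{\left(-1 \right)} \right)} = - 14 i \sqrt{2} - 0 = - 14 i \sqrt{2} + 0 = - 14 i \sqrt{2}$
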